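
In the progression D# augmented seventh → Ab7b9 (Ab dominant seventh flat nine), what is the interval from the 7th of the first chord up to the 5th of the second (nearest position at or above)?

The 7th of D# augmented seventh is C#; the 5th of Ab7b9 (Ab dominant seventh flat nine) is Eb.
3 letter names make it a third; at 2 semitones (a whole step narrower than major) the quality is diminished.

diminished third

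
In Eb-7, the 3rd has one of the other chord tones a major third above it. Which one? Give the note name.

Ebmin7 (Eb minor seventh) is spelled Eb, Gb, Bb, Db.
The 3rd is Gb. A major third above Gb is Bb.
Bb is the chord's 5th.

Bb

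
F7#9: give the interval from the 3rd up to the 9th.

M7

Spelling the chord: F, A, C, Eb, G#.
3rd = A; 9th = G#.
A up to G# spans 7 letter names and 11 semitones — a major seventh.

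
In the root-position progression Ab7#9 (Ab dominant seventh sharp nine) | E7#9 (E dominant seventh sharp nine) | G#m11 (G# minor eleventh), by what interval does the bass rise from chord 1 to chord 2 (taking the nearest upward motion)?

augmented fifth

The roots are Ab and E.
Ab up to E is 8 semitones, a half step wider than a perfect fifth, so the interval is augmented.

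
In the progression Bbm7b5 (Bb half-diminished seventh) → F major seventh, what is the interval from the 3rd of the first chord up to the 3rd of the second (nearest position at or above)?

Bbm7b5 (Bb half-diminished seventh) has Db as its 3rd, and F major seventh has A as its 3rd.
5 letter names make it a fifth; at 8 semitones (a half step wider than perfect) the quality is augmented.

augmented 5th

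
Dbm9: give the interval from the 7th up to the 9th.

major 3rd

Dbmin9 is spelled Db-Fb-Ab-Cb-Eb.
That puts Cb below Eb.
Cb up to Eb spans 3 letter names and 4 semitones — a major third.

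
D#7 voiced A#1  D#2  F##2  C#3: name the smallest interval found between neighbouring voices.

Adjacent intervals: A#1→D#2 = perfect fourth; D#2→F##2 = major third; F##2→C#3 = diminished fifth.
The smallest is D#2 to F##2, a major third (4 semitones).

M3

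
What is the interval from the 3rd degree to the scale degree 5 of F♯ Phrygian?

The scale runs F♯ G A B C♯ D E.
That puts A below C♯.
From A to C♯ is 4 semitones, exactly the major third.

major third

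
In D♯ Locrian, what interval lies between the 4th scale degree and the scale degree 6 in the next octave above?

The scale runs D♯ E F♯ G♯ A B C♯.
The 4th scale degree is G♯ and the 6th degree (up an octave) is B.
10 letter names make it a tenth; at 15 semitones (a half step narrower than major) the quality is minor.

minor tenth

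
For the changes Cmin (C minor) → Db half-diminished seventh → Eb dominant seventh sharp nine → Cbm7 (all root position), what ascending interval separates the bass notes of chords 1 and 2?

The roots are C and Db.
From C to Db: 1 semitone over a second = minor.

minor second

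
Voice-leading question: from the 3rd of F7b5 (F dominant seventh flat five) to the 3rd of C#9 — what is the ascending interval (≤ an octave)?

augmented fifth

The 3rd of F7b5 (F dominant seventh flat five) is A; the 3rd of C#9 is E#.
From A to E#: 8 semitones over a fifth = augmented.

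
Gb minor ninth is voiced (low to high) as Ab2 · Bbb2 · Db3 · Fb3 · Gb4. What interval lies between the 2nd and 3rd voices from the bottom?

major 3rd

Those voices are Bbb2 and Db3.
From Bbb to Db is 4 semitones, exactly the major third.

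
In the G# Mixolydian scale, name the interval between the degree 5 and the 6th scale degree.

G# mixolydian: G# A# B# C# D# E# F#.
That puts D# below E#.
From D# to E# is 2 semitones, exactly the major second.

major second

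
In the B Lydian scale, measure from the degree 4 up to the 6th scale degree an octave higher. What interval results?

minor tenth

Spelling the B Lydian scale: B C# D# E# F# G# A#.
Degree 4 = E#; scale degree 6 (up an octave) = G#.
10 letter names make it a tenth; at 15 semitones (a half step narrower than major) the quality is minor.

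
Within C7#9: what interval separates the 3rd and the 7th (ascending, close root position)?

The chord tones of C7#9 are C E G Bb D#.
The 3rd is E and the 7th is Bb.
From E to Bb: 6 semitones over a fifth = diminished.

diminished fifth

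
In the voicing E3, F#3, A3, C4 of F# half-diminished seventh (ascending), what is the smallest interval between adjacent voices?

M2

Adjacent intervals: E3→F#3 = major second; F#3→A3 = minor third; A3→C4 = minor third.
The smallest is E3 to F#3, a major second (2 semitones).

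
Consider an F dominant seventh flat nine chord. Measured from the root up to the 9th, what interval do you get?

F7b9 (F dominant seventh flat nine): F, A, C, E♭, G♭.
Root = F; 9th = G♭.
9 letter names make it a ninth; at 13 semitones (a half step narrower than major) the quality is minor.

minor ninth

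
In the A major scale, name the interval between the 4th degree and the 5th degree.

major second

Spelling the A major scale: A B C# D E F# G#.
The 4th degree is D and the 5th degree is E.
D up to E spans 2 letter names and 2 semitones — a major second.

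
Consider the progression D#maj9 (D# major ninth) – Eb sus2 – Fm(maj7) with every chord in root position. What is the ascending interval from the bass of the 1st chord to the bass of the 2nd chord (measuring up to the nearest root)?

The roots are D# and Eb.
2 letter names make it a second; at 0 semitones (a whole step narrower than major) the quality is diminished.

diminished 2nd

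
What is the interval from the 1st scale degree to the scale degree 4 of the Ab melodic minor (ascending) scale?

Spelling the Ab melodic minor (ascending) scale: Ab Bb Cb Db Eb F G.
That puts Ab below Db.
Ab up to Db spans 4 letter names and 5 semitones — a perfect fourth.

perfect fourth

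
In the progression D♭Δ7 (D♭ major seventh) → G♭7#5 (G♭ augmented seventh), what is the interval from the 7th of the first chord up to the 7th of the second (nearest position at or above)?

diminished fourth

The 7th of D♭Δ7 (D♭ major seventh) is C; the 7th of G♭7#5 (G♭ augmented seventh) is F♭.
From C to F♭: 4 semitones over a fourth = diminished.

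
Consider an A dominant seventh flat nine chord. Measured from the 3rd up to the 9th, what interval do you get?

A7b9 (A dominant seventh flat nine): A, C#, E, G, Bb.
3rd = C#; 9th = Bb.
From C# to Bb: 9 semitones over a seventh = diminished.

diminished 7th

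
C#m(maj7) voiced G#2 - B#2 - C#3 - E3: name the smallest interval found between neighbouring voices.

minor 2nd

Adjacent intervals: G#2→B#2 = major third; B#2→C#3 = minor second; C#3→E3 = minor third.
The smallest is B#2 to C#3, a minor second (1 semitone).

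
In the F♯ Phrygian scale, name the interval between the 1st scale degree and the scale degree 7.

The scale runs F♯ G A B C♯ D E.
The 1st scale degree is F♯ and the degree 7 is E.
7 letter names make it a seventh; at 10 semitones (a half step narrower than major) the quality is minor.

minor 7th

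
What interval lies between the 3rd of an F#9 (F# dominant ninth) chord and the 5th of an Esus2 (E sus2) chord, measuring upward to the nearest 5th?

The 3rd of F#9 (F# dominant ninth) is A#; the 5th of Esus2 (E sus2) is B.
A# up to B is 1 semitone, a half step narrower than a major second, so the interval is minor.

minor 2nd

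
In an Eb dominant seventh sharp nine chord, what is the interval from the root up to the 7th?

minor seventh

Eb7#9: Eb G Bb Db F#.
The root is Eb and the 7th is Db.
7 letter names make it a seventh; at 10 semitones (a half step narrower than major) the quality is minor.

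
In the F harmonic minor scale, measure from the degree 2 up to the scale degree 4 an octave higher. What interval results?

F harmonic minor: F G Ab Bb C Db E.
The degree 2 is G and the 4th degree (up an octave) is Bb.
G up to Bb is 15 semitones, a half step narrower than a major tenth, so the interval is minor.

minor tenth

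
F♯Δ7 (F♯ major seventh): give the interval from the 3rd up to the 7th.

The chord tones of F♯Δ7 (F♯ major seventh) are F♯ A♯ C♯ E♯.
3rd = A♯; 7th = E♯.
A♯ up to E♯ spans 5 letter names and 7 semitones — a perfect fifth.

perfect fifth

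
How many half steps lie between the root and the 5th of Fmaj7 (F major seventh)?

7

Spelling the chord: F-A-C-E.
F to C is a perfect fifth: 7 semitones.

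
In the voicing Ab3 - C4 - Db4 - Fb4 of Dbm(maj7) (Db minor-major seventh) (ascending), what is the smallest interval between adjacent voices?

Adjacent intervals: Ab3→C4 = major third; C4→Db4 = minor second; Db4→Fb4 = minor third.
The smallest is C4 to Db4, a minor second (1 semitone).

minor 2nd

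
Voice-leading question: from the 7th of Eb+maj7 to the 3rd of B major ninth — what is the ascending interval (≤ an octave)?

augmented 1st

The 7th of Eb+maj7 is D; the 3rd of B major ninth is D#.
From D to D#: 1 semitone over a unison = augmented.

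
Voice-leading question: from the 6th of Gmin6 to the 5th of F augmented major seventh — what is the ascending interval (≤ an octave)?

major 6th

Gmin6 has E as its 6th, and F augmented major seventh has C♯ as its 5th.
Counting 6 letters and 9 half steps from E gives a major sixth.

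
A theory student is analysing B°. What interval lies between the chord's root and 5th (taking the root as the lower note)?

diminished 5th

Spelling the chord: B, D, F.
The root is B and the 5th is F.
From B to F: 6 semitones over a fifth = diminished.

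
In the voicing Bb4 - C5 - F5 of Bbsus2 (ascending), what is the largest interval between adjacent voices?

Adjacent intervals: Bb4→C5 = major second; C5→F5 = perfect fourth.
The largest is C5 to F5, a perfect fourth (5 semitones).

P4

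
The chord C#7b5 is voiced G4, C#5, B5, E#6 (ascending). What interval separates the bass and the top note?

augmented thirteenth

The outer voices are G4 and E#6.
13 letter names make it a thirteenth; at 22 semitones (a half step wider than major) the quality is augmented.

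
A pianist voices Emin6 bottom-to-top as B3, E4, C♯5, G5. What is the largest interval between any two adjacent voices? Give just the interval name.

Adjacent intervals: B3→E4 = perfect fourth; E4→C♯5 = major sixth; C♯5→G5 = diminished fifth.
The largest is E4 to C♯5, a major sixth (9 semitones).

major sixth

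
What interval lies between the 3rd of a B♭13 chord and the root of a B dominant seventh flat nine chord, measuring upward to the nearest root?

M6

B♭13 has D as its 3rd, and B dominant seventh flat nine has B as its root.
D up to B spans 6 letter names and 9 semitones — a major sixth.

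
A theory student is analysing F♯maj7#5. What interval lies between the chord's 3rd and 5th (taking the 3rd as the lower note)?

M3

Spelling the chord: F♯ A♯ C𝄪 E♯.
3rd = A♯; 5th = C𝄪.
A♯ up to C𝄪 spans 3 letter names and 4 semitones — a major third.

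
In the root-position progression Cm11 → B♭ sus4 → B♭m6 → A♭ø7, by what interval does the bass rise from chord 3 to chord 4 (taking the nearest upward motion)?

minor seventh

The roots are B♭ and A♭.
B♭ up to A♭ is 10 semitones, a half step narrower than a major seventh, so the interval is minor.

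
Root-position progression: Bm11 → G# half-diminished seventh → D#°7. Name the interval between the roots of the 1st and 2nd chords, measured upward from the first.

major sixth

The roots are B and G#.
B up to G# spans 6 letter names and 9 semitones — a major sixth.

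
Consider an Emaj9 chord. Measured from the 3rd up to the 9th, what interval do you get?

The chord tones of Emaj9 are E–G#–B–D#–F#.
The 3rd is G# and the 9th is F#.
From G# to F#: 10 semitones over a seventh = minor.

minor 7th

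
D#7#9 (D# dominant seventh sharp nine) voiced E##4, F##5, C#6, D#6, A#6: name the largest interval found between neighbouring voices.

m9

Adjacent intervals: E##4→F##5 = minor ninth; F##5→C#6 = diminished fifth; C#6→D#6 = major second; D#6→A#6 = perfect fifth.
The largest is E##4 to F##5, a minor ninth (13 semitones).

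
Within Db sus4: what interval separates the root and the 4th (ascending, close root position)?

The chord tones of Dbsus4 are Db-Gb-Ab.
The root is Db and the 4th is Gb.
Db up to Gb spans 4 letter names and 5 semitones — a perfect fourth.

perfect fourth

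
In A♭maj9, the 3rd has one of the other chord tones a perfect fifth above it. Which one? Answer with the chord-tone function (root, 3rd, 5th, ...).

7th

Spelling the chord: A♭-C-E♭-G-B♭.
The 3rd is C. A perfect fifth above C is G.
G is the chord's 7th.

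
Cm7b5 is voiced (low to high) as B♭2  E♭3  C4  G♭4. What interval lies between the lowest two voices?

Those voices are B♭2 and E♭3.
B♭ up to E♭ spans 4 letter names and 5 semitones — a perfect fourth.

P4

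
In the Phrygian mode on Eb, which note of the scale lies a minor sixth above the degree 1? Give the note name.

The scale is Eb Fb Gb Ab Bb Cb Db.
The degree 1 is Eb; a minor sixth above that is Cb — scale degree 6.

Cb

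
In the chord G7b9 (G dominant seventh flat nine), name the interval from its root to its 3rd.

M3

The chord tones of G7b9 are G–B–D–F–A♭.
The root is G and the 3rd is B.
From G to B is 4 semitones, exactly the major third.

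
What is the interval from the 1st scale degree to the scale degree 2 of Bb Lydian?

Spelling Bb Lydian: Bb C D E F G A.
The 1st scale degree is Bb and the degree 2 is C.
Bb up to C spans 2 letter names and 2 semitones — a major second.

major 2nd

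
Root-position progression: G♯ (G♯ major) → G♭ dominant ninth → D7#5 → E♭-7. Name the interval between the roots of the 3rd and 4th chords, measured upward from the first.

The roots are D and E♭.
D up to E♭ is 1 semitone, a half step narrower than a major second, so the interval is minor.

minor second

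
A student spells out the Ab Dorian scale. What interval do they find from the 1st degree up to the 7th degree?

Ab dorian: Ab Bb Cb Db Eb F Gb.
That puts Ab below Gb.
Ab up to Gb is 10 semitones, a half step narrower than a major seventh, so the interval is minor.

minor seventh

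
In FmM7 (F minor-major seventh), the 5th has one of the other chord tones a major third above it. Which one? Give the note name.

E

The chord tones of F minor-major seventh are F–A♭–C–E.
The 5th is C. A major third above C is E.
E is the chord's 7th.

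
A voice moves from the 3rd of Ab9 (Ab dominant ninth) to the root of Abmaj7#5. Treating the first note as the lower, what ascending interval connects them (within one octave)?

minor sixth

The 3rd of Ab9 (Ab dominant ninth) is C; the root of Abmaj7#5 is Ab.
From C to Ab: 8 semitones over a sixth = minor.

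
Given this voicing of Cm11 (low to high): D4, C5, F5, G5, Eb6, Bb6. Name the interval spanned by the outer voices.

minor 20th

The outer voices are D4 and Bb6.
From D to Bb: 32 semitones over a 20th = minor.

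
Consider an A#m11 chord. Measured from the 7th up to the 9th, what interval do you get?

M3

The chord tones of A# minor eleventh are A#, C#, E#, G#, B#, D#.
That puts G# below B#.
Counting 3 letters and 4 half steps from G# gives a major third.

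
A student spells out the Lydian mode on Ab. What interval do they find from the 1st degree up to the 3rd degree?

Ab lydian: Ab Bb C D Eb F G.
So we need the interval from Ab up to C.
Counting 3 letters and 4 half steps from Ab gives a major third.

major third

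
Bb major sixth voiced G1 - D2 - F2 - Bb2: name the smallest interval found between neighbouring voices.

m3

Adjacent intervals: G1→D2 = perfect fifth; D2→F2 = minor third; F2→Bb2 = perfect fourth.
The smallest is D2 to F2, a minor third (3 semitones).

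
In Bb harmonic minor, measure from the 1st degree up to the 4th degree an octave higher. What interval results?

perfect 11th

Spelling Bb harmonic minor: Bb C Db Eb F Gb A.
1st degree = Bb; 4th scale degree (up an octave) = Eb.
Counting 11 letters and 17 half steps from Bb gives a perfect eleventh.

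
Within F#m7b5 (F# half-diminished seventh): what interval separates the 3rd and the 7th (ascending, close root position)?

perfect 5th

Spelling the chord: F# A C E.
That puts A below E.
From A to E is 7 semitones, exactly the perfect fifth.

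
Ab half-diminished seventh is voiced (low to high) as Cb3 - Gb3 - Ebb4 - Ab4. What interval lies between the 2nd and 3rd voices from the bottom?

minor 6th

Those voices are Gb3 and Ebb4.
6 letter names make it a sixth; at 8 semitones (a half step narrower than major) the quality is minor.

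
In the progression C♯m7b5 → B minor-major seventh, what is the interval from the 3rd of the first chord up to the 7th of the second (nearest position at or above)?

A4

C♯m7b5 has E as its 3rd, and B minor-major seventh has A♯ as its 7th.
4 letter names make it a fourth; at 6 semitones (a half step wider than perfect) the quality is augmented.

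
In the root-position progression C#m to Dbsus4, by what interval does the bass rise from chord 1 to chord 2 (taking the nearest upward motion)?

diminished second

The roots are C# and Db.
2 letter names make it a second; at 0 semitones (a whole step narrower than major) the quality is diminished.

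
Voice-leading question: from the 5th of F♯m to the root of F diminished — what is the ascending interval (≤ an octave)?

The 5th of F♯m is C♯; the root of F diminished is F.
4 letter names make it a fourth; at 4 semitones (a half step narrower than perfect) the quality is diminished.

diminished fourth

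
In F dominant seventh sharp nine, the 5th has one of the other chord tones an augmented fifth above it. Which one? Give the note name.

The chord tones of F7#9 are F A C Eb G#.
The 5th is C. An augmented fifth above C is G#.
G# is the chord's 9th.

G#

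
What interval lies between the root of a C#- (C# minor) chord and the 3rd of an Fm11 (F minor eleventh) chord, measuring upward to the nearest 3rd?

d6

C#- (C# minor) has C# as its root, and Fm11 (F minor eleventh) has Ab as its 3rd.
6 letter names make it a sixth; at 7 semitones (a whole step narrower than major) the quality is diminished.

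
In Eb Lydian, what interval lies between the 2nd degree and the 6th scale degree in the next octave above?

Spelling Eb Lydian: Eb F G A Bb C D.
That puts F below C.
Counting 12 letters and 19 half steps from F gives a perfect twelfth.

perfect twelfth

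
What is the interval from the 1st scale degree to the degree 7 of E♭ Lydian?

major seventh

The scale runs E♭ F G A B♭ C D.
That puts E♭ below D.
E♭ up to D spans 7 letter names and 11 semitones — a major seventh.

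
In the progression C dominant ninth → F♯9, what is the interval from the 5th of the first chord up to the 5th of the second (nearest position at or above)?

C dominant ninth has G as its 5th, and F♯9 has C♯ as its 5th.
From G to C♯: 6 semitones over a fourth = augmented.

augmented fourth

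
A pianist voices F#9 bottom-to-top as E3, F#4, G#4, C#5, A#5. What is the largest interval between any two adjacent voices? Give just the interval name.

Adjacent intervals: E3→F#4 = major ninth; F#4→G#4 = major second; G#4→C#5 = perfect fourth; C#5→A#5 = major sixth.
The largest is E3 to F#4, a major ninth (14 semitones).

major 9th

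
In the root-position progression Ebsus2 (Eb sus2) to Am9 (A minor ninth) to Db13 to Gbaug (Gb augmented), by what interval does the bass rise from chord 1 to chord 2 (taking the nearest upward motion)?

The roots are Eb and A.
Eb up to A is 6 semitones, a half step wider than a perfect fourth, so the interval is augmented.

A4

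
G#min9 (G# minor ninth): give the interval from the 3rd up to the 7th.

The chord tones of G#min9 are G# B D# F# A#.
The 3rd is B and the 7th is F#.
B up to F# spans 5 letter names and 7 semitones — a perfect fifth.

perfect fifth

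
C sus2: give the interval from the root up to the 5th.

perfect fifth

Csus2: C D G.
So we need the interval from C up to G.
C up to G spans 5 letter names and 7 semitones — a perfect fifth.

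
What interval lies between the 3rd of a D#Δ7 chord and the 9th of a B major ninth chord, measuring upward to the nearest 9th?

diminished 5th

D#Δ7 has F## as its 3rd, and B major ninth has C# as its 9th.
F## up to C# is 6 semitones, a half step narrower than a perfect fifth, so the interval is diminished.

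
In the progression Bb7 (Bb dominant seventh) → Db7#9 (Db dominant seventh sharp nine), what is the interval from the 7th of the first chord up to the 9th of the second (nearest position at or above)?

Bb7 (Bb dominant seventh) has Ab as its 7th, and Db7#9 (Db dominant seventh sharp nine) has E as its 9th.
Ab up to E is 8 semitones, a half step wider than a perfect fifth, so the interval is augmented.

augmented fifth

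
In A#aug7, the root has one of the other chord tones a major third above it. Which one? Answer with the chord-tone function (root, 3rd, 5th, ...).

3rd

The chord tones of A#aug7 (A# augmented seventh) are A#–C##–E##–G#.
The root is A#. A major third above A# is C##.
C## is the chord's 3rd.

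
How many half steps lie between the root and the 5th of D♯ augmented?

D♯+ (D♯ augmented): D♯ F𝄪 A𝄪.
D♯ to A𝄪 is an augmented fifth: 8 semitones.

8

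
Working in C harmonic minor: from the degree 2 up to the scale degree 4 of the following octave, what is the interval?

C harmonic minor: C D E♭ F G A♭ B.
The degree 2 is D and the scale degree 4 (up an octave) is F.
D up to F is 15 semitones, a half step narrower than a major tenth, so the interval is minor.

minor tenth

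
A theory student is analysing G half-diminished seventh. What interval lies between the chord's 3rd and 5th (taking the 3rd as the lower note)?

Gø7 is spelled G-B♭-D♭-F.
So we need the interval from B♭ up to D♭.
3 letter names make it a third; at 3 semitones (a half step narrower than major) the quality is minor.

minor 3rd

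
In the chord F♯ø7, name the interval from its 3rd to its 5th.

The chord tones of F♯ half-diminished seventh are F♯–A–C–E.
The 3rd is A and the 5th is C.
From A to C: 3 semitones over a third = minor.

minor third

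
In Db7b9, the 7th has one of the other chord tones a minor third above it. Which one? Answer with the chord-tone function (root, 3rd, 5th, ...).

9th

Db7b9 (Db dominant seventh flat nine) is spelled Db, F, Ab, Cb, Ebb.
The 7th is Cb. A minor third above Cb is Ebb.
Ebb is the chord's 9th.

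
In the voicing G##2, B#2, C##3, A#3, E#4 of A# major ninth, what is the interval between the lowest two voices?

minor third

Those voices are G##2 and B#2.
3 letter names make it a third; at 3 semitones (a half step narrower than major) the quality is minor.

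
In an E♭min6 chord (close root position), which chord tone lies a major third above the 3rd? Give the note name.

Bb

Spelling the chord: E♭-G♭-B♭-C.
The 3rd is G♭. A major third above G♭ is B♭.
B♭ is the chord's 5th.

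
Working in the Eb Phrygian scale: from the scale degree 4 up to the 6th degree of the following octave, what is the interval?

minor tenth

Spelling the Eb Phrygian scale: Eb Fb Gb Ab Bb Cb Db.
The scale degree 4 is Ab and the scale degree 6 (up an octave) is Cb.
Ab up to Cb is 15 semitones, a half step narrower than a major tenth, so the interval is minor.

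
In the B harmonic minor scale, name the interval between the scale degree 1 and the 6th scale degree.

B harmonic minor: B C♯ D E F♯ G A♯.
That puts B below G.
B up to G is 8 semitones, a half step narrower than a major sixth, so the interval is minor.

minor sixth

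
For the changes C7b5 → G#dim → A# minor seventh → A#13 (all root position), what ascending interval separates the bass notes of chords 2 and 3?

The roots are G# and A#.
G# up to A# spans 2 letter names and 2 semitones — a major second.

major second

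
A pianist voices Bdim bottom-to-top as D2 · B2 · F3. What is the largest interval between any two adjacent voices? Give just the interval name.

Adjacent intervals: D2→B2 = major sixth; B2→F3 = diminished fifth.
The largest is D2 to B2, a major sixth (9 semitones).

M6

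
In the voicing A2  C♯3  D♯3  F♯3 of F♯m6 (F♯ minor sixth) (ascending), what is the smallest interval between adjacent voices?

Adjacent intervals: A2→C♯3 = major third; C♯3→D♯3 = major second; D♯3→F♯3 = minor third.
The smallest is C♯3 to D♯3, a major second (2 semitones).

major second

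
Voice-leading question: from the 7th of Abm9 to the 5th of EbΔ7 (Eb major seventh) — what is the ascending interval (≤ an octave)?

Abm9 has Gb as its 7th, and EbΔ7 (Eb major seventh) has Bb as its 5th.
Counting 3 letters and 4 half steps from Gb gives a major third.

major 3rd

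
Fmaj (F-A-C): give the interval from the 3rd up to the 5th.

The 3rd is A and the 5th is C.
From A to C: 3 semitones over a third = minor.

minor third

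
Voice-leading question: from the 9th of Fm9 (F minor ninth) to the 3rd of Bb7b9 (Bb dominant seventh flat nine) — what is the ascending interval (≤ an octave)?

The 9th of Fm9 (F minor ninth) is G; the 3rd of Bb7b9 (Bb dominant seventh flat nine) is D.
From G to D is 7 semitones, exactly the perfect fifth.

perfect fifth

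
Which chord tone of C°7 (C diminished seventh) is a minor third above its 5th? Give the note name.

Spelling the chord: C, Eb, Gb, Bbb.
The 5th is Gb. A minor third above Gb is Bbb.
Bbb is the chord's 7th.

Bbb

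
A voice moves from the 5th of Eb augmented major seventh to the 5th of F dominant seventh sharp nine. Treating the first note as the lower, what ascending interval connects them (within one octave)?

minor second

Eb augmented major seventh has B as its 5th, and F dominant seventh sharp nine has C as its 5th.
2 letter names make it a second; at 1 semitone (a half step narrower than major) the quality is minor.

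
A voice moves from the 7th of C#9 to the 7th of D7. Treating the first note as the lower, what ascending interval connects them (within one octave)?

The 7th of C#9 is B; the 7th of D7 is C.
2 letter names make it a second; at 1 semitone (a half step narrower than major) the quality is minor.

m2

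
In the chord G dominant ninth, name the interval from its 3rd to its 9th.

minor 7th

G9: G-B-D-F-A.
So we need the interval from B up to A.
B up to A is 10 semitones, a half step narrower than a major seventh, so the interval is minor.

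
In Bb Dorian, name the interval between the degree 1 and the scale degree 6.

Bb dorian: Bb C Db Eb F G Ab.
Degree 1 = Bb; scale degree 6 = G.
Counting 6 letters and 9 half steps from Bb gives a major sixth.

major 6th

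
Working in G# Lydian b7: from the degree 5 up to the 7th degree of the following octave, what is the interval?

minor tenth

Spelling G# Lydian b7: G# A# B# C## D# E# F#.
The degree 5 is D# and the 7th scale degree (up an octave) is F#.
D# up to F# is 15 semitones, a half step narrower than a major tenth, so the interval is minor.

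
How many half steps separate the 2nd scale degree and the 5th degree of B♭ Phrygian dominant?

The scale is B♭ C♭ D E♭ F G♭ A♭.
C♭ up to F is an augmented fourth — 6 semitones.

6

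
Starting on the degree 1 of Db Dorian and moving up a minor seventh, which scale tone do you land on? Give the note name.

The scale is Db Eb Fb Gb Ab Bb Cb.
The degree 1 is Db; a minor seventh above that is Cb — scale degree 7.

Cb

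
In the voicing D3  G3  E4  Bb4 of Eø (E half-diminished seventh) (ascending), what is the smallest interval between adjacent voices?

Adjacent intervals: D3→G3 = perfect fourth; G3→E4 = major sixth; E4→Bb4 = diminished fifth.
The smallest is D3 to G3, a perfect fourth (5 semitones).

perfect fourth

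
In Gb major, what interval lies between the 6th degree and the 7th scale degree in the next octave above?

The scale runs Gb Ab Bb Cb Db Eb F.
6th degree = Eb; 7th scale degree (up an octave) = F.
From Eb to F is 14 semitones, exactly the major ninth.

major ninth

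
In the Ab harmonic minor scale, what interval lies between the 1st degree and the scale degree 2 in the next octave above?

Ab harmonic minor: Ab Bb Cb Db Eb Fb G.
1st degree = Ab; 2nd degree (up an octave) = Bb.
Counting 9 letters and 14 half steps from Ab gives a major ninth.

major ninth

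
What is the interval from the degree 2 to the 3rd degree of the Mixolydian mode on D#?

M2

Spelling the Mixolydian mode on D#: D# E# F## G# A# B# C#.
That puts E# below F##.
From E# to F## is 2 semitones, exactly the major second.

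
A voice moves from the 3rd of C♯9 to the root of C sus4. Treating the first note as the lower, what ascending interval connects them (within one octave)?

diminished sixth

C♯9 has E♯ as its 3rd, and C sus4 has C as its root.
E♯ up to C is 7 semitones, a whole step narrower than a major sixth, so the interval is diminished.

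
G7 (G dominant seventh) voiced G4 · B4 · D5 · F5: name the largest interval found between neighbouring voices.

Adjacent intervals: G4→B4 = major third; B4→D5 = minor third; D5→F5 = minor third.
The largest is G4 to B4, a major third (4 semitones).

M3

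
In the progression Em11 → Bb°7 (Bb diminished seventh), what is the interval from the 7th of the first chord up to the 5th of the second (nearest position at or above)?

Em11 has D as its 7th, and Bb°7 (Bb diminished seventh) has Fb as its 5th.
D up to Fb is 2 semitones, a whole step narrower than a major third, so the interval is diminished.

diminished 3rd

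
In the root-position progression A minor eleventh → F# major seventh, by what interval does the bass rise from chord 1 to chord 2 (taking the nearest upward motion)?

The roots are A and F#.
From A to F# is 9 semitones, exactly the major sixth.

M6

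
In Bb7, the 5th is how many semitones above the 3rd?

3

Bb dominant seventh is spelled Bb, D, F, Ab.
D to F is a minor third: 3 semitones.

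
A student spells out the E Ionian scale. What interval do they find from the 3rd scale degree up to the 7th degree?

perfect fifth

Spelling the E Ionian scale: E F♯ G♯ A B C♯ D♯.
That puts G♯ below D♯.
From G♯ to D♯ is 7 semitones, exactly the perfect fifth.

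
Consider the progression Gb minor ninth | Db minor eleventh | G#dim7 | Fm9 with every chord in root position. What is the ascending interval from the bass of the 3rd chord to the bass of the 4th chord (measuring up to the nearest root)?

diminished 7th

The roots are G# and F.
From G# to F: 9 semitones over a seventh = diminished.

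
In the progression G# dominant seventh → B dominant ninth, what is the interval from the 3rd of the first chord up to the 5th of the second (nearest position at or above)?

diminished fifth

The 3rd of G# dominant seventh is B#; the 5th of B dominant ninth is F#.
5 letter names make it a fifth; at 6 semitones (a half step narrower than perfect) the quality is diminished.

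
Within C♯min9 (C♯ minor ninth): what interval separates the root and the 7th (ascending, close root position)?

m7

The chord tones of C♯ minor ninth are C♯–E–G♯–B–D♯.
So we need the interval from C♯ up to B.
7 letter names make it a seventh; at 10 semitones (a half step narrower than major) the quality is minor.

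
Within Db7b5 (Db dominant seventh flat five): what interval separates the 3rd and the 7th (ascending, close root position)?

diminished 5th

Db7b5 is spelled Db F Abb Cb.
The 3rd is F and the 7th is Cb.
From F to Cb: 6 semitones over a fifth = diminished.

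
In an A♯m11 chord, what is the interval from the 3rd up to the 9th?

M7

The chord tones of A♯ minor eleventh are A♯-C♯-E♯-G♯-B♯-D♯.
3rd = C♯; 9th = B♯.
From C♯ to B♯ is 11 semitones, exactly the major seventh.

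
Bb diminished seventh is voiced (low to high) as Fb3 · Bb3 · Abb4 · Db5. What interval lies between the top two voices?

Those voices are Abb4 and Db5.
From Abb to Db: 6 semitones over a fourth = augmented.

augmented fourth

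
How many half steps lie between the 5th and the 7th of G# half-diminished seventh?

4

The chord tones of G# half-diminished seventh are G# B D F#.
D to F# is a major third: 4 semitones.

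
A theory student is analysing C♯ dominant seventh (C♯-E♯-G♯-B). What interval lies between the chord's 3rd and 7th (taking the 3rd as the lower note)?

diminished fifth

That puts E♯ below B.
E♯ up to B is 6 semitones, a half step narrower than a perfect fifth, so the interval is diminished.
That tritone between 3rd and 7th is what gives the dominant seventh its pull toward resolution.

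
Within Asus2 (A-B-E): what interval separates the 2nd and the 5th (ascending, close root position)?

perfect 4th

The 2nd is B and the 5th is E.
From B to E is 5 semitones, exactly the perfect fourth.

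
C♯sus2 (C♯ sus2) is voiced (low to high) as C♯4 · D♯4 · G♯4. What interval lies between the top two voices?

Those voices are D♯4 and G♯4.
D♯ up to G♯ spans 4 letter names and 5 semitones — a perfect fourth.

P4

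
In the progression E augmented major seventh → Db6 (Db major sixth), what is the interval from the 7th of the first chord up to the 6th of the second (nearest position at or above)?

The 7th of E augmented major seventh is D#; the 6th of Db6 (Db major sixth) is Bb.
D# up to Bb is 7 semitones, a whole step narrower than a major sixth, so the interval is diminished.

diminished 6th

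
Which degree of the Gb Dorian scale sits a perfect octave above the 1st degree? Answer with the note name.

Gb

The scale is Gb Ab Bbb Cb Db Eb Fb.
The 1st degree is Gb; a perfect octave above that is Gb — scale degree 1.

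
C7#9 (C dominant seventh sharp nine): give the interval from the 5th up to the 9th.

augmented fifth

C7#9 (C dominant seventh sharp nine): C-E-G-B♭-D♯.
The 5th is G and the 9th is D♯.
G up to D♯ is 8 semitones, a half step wider than a perfect fifth, so the interval is augmented.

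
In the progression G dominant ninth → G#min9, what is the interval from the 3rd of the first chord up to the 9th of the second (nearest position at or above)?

major seventh

G dominant ninth has B as its 3rd, and G#min9 has A# as its 9th.
B up to A# spans 7 letter names and 11 semitones — a major seventh.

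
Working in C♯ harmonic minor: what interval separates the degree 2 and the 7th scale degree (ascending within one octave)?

C♯ harmonic minor: C♯ D♯ E F♯ G♯ A B♯.
Degree 2 = D♯; degree 7 = B♯.
Counting 6 letters and 9 half steps from D♯ gives a major sixth.

major sixth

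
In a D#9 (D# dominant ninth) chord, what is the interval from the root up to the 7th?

minor seventh

D#9 (D# dominant ninth) is spelled D#–F##–A#–C#–E#.
So we need the interval from D# up to C#.
7 letter names make it a seventh; at 10 semitones (a half step narrower than major) the quality is minor.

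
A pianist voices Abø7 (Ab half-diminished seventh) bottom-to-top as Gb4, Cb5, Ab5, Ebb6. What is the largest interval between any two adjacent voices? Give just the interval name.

major sixth

Adjacent intervals: Gb4→Cb5 = perfect fourth; Cb5→Ab5 = major sixth; Ab5→Ebb6 = diminished fifth.
The largest is Cb5 to Ab5, a major sixth (9 semitones).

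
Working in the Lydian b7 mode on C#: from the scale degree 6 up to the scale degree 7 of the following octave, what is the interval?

C# lydian dominant: C# D# E# F## G# A# B.
Scale degree 6 = A#; degree 7 (up an octave) = B.
From A# to B: 13 semitones over a ninth = minor.

m9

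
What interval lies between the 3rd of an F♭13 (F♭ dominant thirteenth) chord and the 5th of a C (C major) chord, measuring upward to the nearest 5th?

major 7th

F♭13 (F♭ dominant thirteenth) has A♭ as its 3rd, and C (C major) has G as its 5th.
From A♭ to G is 11 semitones, exactly the major seventh.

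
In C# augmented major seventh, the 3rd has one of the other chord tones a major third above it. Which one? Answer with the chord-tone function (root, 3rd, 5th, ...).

The chord tones of C# augmented major seventh are C#, E#, G##, B#.
The 3rd is E#. A major third above E# is G##.
G## is the chord's 5th.

5th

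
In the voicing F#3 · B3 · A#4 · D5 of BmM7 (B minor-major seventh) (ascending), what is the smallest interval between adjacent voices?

Adjacent intervals: F#3→B3 = perfect fourth; B3→A#4 = major seventh; A#4→D5 = diminished fourth.
The smallest is A#4 to D5, a diminished fourth (4 semitones).

d4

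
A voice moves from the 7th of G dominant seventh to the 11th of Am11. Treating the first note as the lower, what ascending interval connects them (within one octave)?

G dominant seventh has F as its 7th, and Am11 has D as its 11th.
From F to D is 9 semitones, exactly the major sixth.

major sixth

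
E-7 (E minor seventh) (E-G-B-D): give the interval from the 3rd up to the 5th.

major third

The 3rd is G and the 5th is B.
From G to B is 4 semitones, exactly the major third.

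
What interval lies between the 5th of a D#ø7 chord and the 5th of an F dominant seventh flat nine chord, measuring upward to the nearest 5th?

minor third

D#ø7 has A as its 5th, and F dominant seventh flat nine has C as its 5th.
A up to C is 3 semitones, a half step narrower than a major third, so the interval is minor.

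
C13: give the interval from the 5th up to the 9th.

C13 (C dominant thirteenth): C, E, G, Bb, D, A.
5th = G; 9th = D.
From G to D is 7 semitones, exactly the perfect fifth.

P5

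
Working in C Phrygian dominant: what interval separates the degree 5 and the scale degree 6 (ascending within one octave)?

C phrygian dominant: C Db E F G Ab Bb.
Degree 5 = G; 6th degree = Ab.
From G to Ab: 1 semitone over a second = minor.

minor 2nd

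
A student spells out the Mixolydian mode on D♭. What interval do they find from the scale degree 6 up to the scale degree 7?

minor second

Spelling the Mixolydian mode on D♭: D♭ E♭ F G♭ A♭ B♭ C♭.
So we need the interval from B♭ up to C♭.
B♭ up to C♭ is 1 semitone, a half step narrower than a major second, so the interval is minor.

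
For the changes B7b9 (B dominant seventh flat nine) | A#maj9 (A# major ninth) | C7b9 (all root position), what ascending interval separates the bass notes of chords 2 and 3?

The roots are A# and C.
From A# to C: 2 semitones over a third = diminished.

diminished third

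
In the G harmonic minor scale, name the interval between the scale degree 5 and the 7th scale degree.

The scale runs G A Bb C D Eb F#.
So we need the interval from D up to F#.
From D to F# is 4 semitones, exactly the major third.

major third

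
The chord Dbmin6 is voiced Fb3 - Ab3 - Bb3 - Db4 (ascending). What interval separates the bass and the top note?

major 6th

The outer voices are Fb3 and Db4.
From Fb to Db is 9 semitones, exactly the major sixth.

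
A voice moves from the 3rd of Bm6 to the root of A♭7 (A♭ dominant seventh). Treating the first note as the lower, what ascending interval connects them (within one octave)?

The 3rd of Bm6 is D; the root of A♭7 (A♭ dominant seventh) is A♭.
From D to A♭: 6 semitones over a fifth = diminished.

d5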